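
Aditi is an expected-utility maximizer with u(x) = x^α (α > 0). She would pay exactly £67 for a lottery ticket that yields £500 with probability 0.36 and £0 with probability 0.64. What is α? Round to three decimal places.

α ≈ 0.508

EU(lottery) = 0.36·500^α + 0.64·0 = 0.36·500^α.
Setting u(67) equal to that: 67^α = 0.36·500^α ⇒ (67/500)^α = 0.36.
Taking logs: α·ln(67/500) = ln(0.36), so α = -1.021651 / -2.009915 ≈ 0.508.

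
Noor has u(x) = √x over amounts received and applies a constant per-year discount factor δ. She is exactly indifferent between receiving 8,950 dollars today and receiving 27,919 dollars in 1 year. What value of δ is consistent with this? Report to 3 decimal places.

Equating discounted utilities: u(8950) = δ·u(27919) ⇒ δ = u(8950)/u(27919).
Since u(x) = √x, δ = √(8950/27919) = 0.56619.

δ ≈ 0.566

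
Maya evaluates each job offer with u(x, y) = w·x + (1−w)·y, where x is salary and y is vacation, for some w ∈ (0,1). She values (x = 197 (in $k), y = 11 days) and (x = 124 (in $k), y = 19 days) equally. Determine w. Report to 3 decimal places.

u(197,11) = u(124,19) means w·197 + (1−w)·11 = w·124 + (1−w)·19.
w·(197−124) = (1−w)·(19−11), i.e. w·73 = (1−w)·8.
So w/(1−w) = 8/73 = 0.1096, giving w = 8/(73+8) = 0.099.

w = 0.099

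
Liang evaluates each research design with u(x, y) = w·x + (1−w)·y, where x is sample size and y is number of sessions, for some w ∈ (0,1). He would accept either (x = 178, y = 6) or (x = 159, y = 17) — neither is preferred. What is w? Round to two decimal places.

w = 0.37

Indifference: w·178 + (1−w)·6 = w·159 + (1−w)·17.
w·(178−159) = (1−w)·(17−6), i.e. w·19 = (1−w)·11.
The marginal rate of substitution is 11/19, so w = 11/(19+11) = 0.37.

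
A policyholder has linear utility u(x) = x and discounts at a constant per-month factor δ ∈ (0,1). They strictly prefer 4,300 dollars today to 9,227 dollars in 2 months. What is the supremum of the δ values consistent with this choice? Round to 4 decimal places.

Comparing present values: 4300 > δ^2·9227.
Dividing by 9227: δ^2 < 0.46602. Both sides are positive, so the square root keeps the direction.
δ < 0.46602^(1/2) = 0.6827.

δ < 0.6827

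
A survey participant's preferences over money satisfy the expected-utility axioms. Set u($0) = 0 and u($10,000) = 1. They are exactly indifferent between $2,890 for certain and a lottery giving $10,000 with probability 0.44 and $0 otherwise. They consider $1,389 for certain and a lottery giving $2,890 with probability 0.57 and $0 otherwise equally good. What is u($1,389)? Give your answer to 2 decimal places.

0.25

From the first indifference, u($2,890) = 0.44·u($10,000) + 0.56·u($0) = 0.44·1 + 0.56·0 = 0.44.
The second indifference gives u($1,389) = 0.57·u($2,890) + 0.43·u($0) = 0.57·0.44 + 0.43·0.00 = 0.2508.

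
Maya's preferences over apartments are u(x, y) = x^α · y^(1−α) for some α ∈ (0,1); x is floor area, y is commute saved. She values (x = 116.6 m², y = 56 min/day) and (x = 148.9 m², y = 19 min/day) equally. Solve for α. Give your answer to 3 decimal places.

α ≈ 0.816

Set the two utilities equal: 116.6^α·56^(1−α) = 148.9^α·19^(1−α).
(116.6/148.9)^α = (19/56)^(1−α); take logs: α·ln(116.6/148.9) = (1−α)·ln(19/56), i.e. α·-0.244526 = (1−α)·-1.080913.
Thus α·(-1.325439) = -1.080913, so α = -1.080913/-1.325439 ≈ 0.816.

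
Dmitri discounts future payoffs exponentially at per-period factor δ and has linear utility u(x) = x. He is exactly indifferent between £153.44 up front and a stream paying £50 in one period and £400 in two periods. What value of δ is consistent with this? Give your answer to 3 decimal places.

δ ≈ 0.560

Present value of the stream is 50·δ + 400·δ². Indifference gives 50δ + 400δ² = 153.44.
So 400δ² + 50δ − 153.44 = 0.
The positive root is δ = [−50 + √(50² + 4·400·153.44)] / (2·400) = (−50 + 498.000)/800 ≈ 0.560.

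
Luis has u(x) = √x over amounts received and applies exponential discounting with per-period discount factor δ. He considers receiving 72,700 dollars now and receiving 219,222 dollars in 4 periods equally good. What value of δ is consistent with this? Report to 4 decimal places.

Equating discounted utilities: u(72700) = δ^4·u(219222) ⇒ δ^4 = u(72700)/u(219222).
Since u(x) = √x, δ^4 = √(72700/219222) = 0.57587.
Taking the 4th root: δ = 0.57587^(1/4) ≈ 0.8711.

δ ≈ 0.8711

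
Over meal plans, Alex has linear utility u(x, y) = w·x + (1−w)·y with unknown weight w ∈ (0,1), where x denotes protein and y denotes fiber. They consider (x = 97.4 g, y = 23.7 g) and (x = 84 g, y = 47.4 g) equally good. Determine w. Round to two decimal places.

w = 0.64

Equating utilities: w·97.4 + (1−w)·23.7 = w·84 + (1−w)·47.4.
Rearranging, 13.4·w − 23.7·(1−w) = 0.
Hence w = 23.7/(13.4+23.7) = 23.7/37.1 = 0.64.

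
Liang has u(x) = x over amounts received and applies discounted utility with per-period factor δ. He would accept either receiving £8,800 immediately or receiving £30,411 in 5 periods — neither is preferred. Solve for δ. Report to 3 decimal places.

Equating discounted utilities: u(8800) = δ^5·u(30411) ⇒ δ^5 = u(8800)/u(30411).
With u(x) = x: δ^5 = 8800/30411 = 0.28937.
So δ = 0.28937^(1/5) ≈ 0.780.

δ ≈ 0.780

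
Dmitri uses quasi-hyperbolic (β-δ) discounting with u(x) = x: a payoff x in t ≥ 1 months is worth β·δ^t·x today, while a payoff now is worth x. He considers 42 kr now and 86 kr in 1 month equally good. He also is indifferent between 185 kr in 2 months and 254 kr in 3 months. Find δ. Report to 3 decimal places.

δ ≈ 0.728

Both payoffs in the second observation are in the future, so β drops out: δ^2·185 = δ^3·254 ⇒ δ = 185/254 = 0.72835.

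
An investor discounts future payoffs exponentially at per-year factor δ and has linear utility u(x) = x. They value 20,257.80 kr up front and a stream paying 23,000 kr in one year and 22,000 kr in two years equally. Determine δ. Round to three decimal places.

Equating present values: 20257.80 = 23000δ + 22000δ².
So 22000δ² + 23000δ − 20257.80 = 0.
The positive root is δ = [−23000 + √(23000² + 4·22000·20257.80)] / (2·22000) = (−23000 + 48080.000)/44000 ≈ 0.570.

δ ≈ 0.570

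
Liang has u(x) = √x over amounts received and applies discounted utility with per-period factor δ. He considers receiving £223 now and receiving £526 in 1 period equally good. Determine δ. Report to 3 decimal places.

Equating discounted utilities: u(223) = δ·u(526) ⇒ δ = u(223)/u(526).
Since u(x) = √x, δ = √(223/526) = 0.65112.

δ ≈ 0.651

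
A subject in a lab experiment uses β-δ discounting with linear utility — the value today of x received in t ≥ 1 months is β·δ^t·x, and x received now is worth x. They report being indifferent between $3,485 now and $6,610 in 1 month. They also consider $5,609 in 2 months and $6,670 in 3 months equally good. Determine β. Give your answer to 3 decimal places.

Both payoffs in the second observation are in the future, so β drops out: δ^2·5609 = δ^3·6670 ⇒ δ = 5609/6670 = 0.84093.
Substituting δ into 3485 = β·δ·6610: β = 3485/(5558.544) ≈ 0.627.

β ≈ 0.627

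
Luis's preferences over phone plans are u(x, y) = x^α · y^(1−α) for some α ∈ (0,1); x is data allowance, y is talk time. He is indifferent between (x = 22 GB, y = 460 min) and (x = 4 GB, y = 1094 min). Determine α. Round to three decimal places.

Set the two utilities equal: 22^α·460^(1−α) = 4^α·1094^(1−α).
Rearrange to (22/4)^α = (1094/460)^(1−α) and take logs: α·1.704748 = (1−α)·0.866369.
With A = 1.704748 and B = 0.866369: α·A = (1−α)·B, so α = B/(A+B) = 0.866369/2.571117 ≈ 0.337.

α ≈ 0.337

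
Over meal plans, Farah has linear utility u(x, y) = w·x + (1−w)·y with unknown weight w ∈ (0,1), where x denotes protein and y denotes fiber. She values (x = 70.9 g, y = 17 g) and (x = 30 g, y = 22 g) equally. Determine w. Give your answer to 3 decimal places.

Indifference: w·70.9 + (1−w)·17 = w·30 + (1−w)·22.
Collecting terms: w·40.9 = (1−w)·5.
Hence w = 5/(40.9+5) = 5/45.9 = 0.109.

w = 0.109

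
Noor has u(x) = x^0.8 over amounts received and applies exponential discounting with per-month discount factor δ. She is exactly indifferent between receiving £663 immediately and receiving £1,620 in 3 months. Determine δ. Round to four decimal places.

δ ≈ 0.7880

Equating discounted utilities: u(663) = δ^3·u(1620) ⇒ δ^3 = u(663)/u(1620).
With u(x) = x^0.8: δ^3 = 663^0.8/1620^0.8 = (663/1620)^0.8 = 0.48933.
Hence δ = (0.48933)^(1/3) = 0.788012.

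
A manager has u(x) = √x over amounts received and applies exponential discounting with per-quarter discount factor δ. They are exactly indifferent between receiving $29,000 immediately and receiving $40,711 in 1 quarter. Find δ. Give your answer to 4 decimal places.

The payoff in 1 quarter is discounted by δ, so u(29000) = δ·u(40711) and δ = u(29000)/u(40711).
With u(x) = √x: δ = √29000/√40711 = √(29000/40711) = 0.84400.

δ ≈ 0.8440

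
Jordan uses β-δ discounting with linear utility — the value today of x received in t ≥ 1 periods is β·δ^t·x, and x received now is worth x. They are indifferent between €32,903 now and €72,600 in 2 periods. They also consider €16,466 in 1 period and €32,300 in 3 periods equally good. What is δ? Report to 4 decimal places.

δ ≈ 0.7140

Both payoffs in the second observation are in the future, so β drops out: δ^1·16466 = δ^3·32300 ⇒ δ^2 = 16466/32300 = 0.50978, so δ = 0.71399.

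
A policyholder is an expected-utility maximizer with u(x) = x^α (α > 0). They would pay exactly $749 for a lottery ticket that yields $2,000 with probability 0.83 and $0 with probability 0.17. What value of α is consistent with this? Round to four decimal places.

The lottery's expected utility is 0.83·u(2000) + 0.17·u(0) = 0.83·2000^α (since u(0) = 0 for α > 0).
Indifference: 749^α = 0.83·2000^α, so (749/2000)^α = 0.83.
α = ln(0.83) / ln(749/2000) = -0.1863296/-0.9821635 ≈ 0.1897.

α ≈ 0.1897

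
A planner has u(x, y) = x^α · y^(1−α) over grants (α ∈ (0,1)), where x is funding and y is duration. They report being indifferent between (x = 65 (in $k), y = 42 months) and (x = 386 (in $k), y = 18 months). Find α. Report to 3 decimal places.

Set the two utilities equal: 65^α·42^(1−α) = 386^α·18^(1−α).
(65/386)^α = (18/42)^(1−α); take logs: α·ln(65/386) = (1−α)·ln(18/42), i.e. α·-1.781450 = (1−α)·-0.847298.
So α/(1−α) = (-0.847298)/(-1.781450) = 0.475623, and α = 0.475623/1.475623 ≈ 0.322.

α ≈ 0.322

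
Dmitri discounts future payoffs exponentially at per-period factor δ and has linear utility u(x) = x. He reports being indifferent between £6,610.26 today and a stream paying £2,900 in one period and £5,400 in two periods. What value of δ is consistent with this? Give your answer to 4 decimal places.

δ ≈ 0.8700

The stream is worth 2900δ + 5400δ² today, so 2900δ + 5400δ² = 6610.26.
That is, 5400δ² + 2900δ − 6610.26 = 0, a quadratic in δ.
By the quadratic formula (taking the positive root), δ = (−2900 + √151191616.00) / 10800 ≈ 0.8700.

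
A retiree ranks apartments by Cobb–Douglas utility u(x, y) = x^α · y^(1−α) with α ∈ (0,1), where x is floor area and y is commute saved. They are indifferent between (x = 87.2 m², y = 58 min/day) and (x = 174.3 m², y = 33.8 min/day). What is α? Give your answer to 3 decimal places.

The Cobb–Douglas utilities coincide, so 87.2^α·58^(1−α) = 174.3^α·33.8^(1−α).
Taking logs: α·ln 87.2 + (1−α)·ln 58 = α·ln 174.3 + (1−α)·ln 33.8, i.e. α·-0.692574 = (1−α)·-0.539982.
Thus α·(-1.232556) = -0.539982, so α = -0.539982/-1.232556 ≈ 0.438.

α ≈ 0.438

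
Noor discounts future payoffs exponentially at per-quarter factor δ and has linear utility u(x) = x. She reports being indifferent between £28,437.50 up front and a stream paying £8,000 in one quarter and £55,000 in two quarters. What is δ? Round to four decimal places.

δ ≈ 0.6500

Equating present values: 28437.50 = 8000δ + 55000δ².
That is, 55000δ² + 8000δ − 28437.50 = 0, a quadratic in δ.
δ = (−8000 + √(8000² + 4·55000·28437.50)) / (2·55000) = (−8000 + √6320250000.00) / 110000 ≈ 0.6500.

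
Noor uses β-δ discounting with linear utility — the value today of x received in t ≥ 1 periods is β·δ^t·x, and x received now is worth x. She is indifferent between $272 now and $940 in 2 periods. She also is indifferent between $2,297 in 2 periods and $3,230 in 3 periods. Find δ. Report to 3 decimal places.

The second indifference involves only future payoffs, so β cancels: β·δ^2·2297 = β·δ^3·3230, giving δ = 2297/3230 = 0.71115.

δ ≈ 0.711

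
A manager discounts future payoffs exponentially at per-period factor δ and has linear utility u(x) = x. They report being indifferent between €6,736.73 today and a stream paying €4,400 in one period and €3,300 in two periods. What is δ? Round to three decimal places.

δ ≈ 0.910

The stream is worth 4400δ + 3300δ² today, so 4400δ + 3300δ² = 6736.73.
So 3300δ² + 4400δ − 6736.73 = 0.
The positive root is δ = [−4400 + √(4400² + 4·3300·6736.73)] / (2·3300) = (−4400 + 10406.000)/6600 ≈ 0.910.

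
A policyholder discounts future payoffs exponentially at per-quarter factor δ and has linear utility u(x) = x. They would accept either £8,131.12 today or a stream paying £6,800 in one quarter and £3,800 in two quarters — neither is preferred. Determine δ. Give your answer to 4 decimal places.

δ ≈ 0.8200

Present value of the stream is 6800·δ + 3800·δ². Indifference gives 6800δ + 3800δ² = 8131.12.
So 3800δ² + 6800δ − 8131.12 = 0.
The positive root is δ = [−6800 + √(6800² + 4·3800·8131.12)] / (2·3800) = (−6800 + 13032.000)/7600 ≈ 0.8200.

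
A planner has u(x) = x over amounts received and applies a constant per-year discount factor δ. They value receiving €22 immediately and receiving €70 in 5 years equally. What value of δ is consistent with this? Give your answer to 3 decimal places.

The payoff in 5 years is discounted by δ^5, so u(22) = δ^5·u(70) and δ^5 = u(22)/u(70).
With u(x) = x: δ^5 = 22/70 = 0.31429.
So δ = 0.31429^(1/5) ≈ 0.793.

δ ≈ 0.793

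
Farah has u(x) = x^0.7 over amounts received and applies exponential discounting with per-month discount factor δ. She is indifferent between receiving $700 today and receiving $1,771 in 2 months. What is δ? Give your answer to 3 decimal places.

δ ≈ 0.723

The payoff in 2 months is discounted by δ^2, so u(700) = δ^2·u(1771) and δ^2 = u(700)/u(1771).
With u(x) = x^0.7: δ^2 = 700^0.7/1771^0.7 = (700/1771)^0.7 = 0.52217.
So δ = 0.52217^(1/2) ≈ 0.723.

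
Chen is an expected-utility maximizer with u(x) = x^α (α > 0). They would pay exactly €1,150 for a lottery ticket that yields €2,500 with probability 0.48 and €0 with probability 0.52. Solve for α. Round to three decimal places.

α ≈ 0.945

Since u(0) = 0, the lottery's EU is 0.48·2500^α.
Setting u(1150) equal to that: 1150^α = 0.48·2500^α ⇒ (1150/2500)^α = 0.48.
Taking logs: α·ln(1150/2500) = ln(0.48), so α = -0.733969 / -0.776529 ≈ 0.945.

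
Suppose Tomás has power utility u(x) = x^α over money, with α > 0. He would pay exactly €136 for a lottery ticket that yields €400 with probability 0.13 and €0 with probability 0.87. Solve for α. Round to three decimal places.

α ≈ 1.891

EU(lottery) = 0.13·400^α + 0.87·0 = 0.13·400^α.
Equating: 136^α = 0.13·400^α, i.e. 0.3400^α = 0.13.
α = ln(0.13) / ln(136/400) = -2.040221/-1.078810 ≈ 1.891.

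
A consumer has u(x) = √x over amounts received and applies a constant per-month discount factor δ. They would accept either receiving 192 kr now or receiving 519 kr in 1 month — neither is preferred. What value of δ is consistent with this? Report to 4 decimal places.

Indifference means u(192) = δ · u(519), so δ = u(192)/u(519).
Since u(x) = √x, δ = √(192/519) = 0.60823.

δ ≈ 0.6082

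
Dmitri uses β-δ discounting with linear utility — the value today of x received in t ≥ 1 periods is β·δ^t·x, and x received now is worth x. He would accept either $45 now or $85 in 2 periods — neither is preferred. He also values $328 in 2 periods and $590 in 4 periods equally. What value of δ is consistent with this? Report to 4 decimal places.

The second indifference involves only future payoffs, so β cancels: β·δ^2·328 = β·δ^4·590, giving δ^2 = 328/590 = 0.55593, so δ = 0.74561.

δ ≈ 0.7456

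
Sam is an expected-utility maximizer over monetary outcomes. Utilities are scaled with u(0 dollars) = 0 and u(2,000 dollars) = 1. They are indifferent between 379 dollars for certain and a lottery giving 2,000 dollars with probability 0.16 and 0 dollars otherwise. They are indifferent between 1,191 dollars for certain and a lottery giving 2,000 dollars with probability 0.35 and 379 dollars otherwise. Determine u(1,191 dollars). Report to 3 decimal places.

0.454

The first gamble pins u(379 dollars): it must equal 0.16·1 + 0.84·0 = 0.16.
Chaining: u(1,191 dollars) = 0.35·1.00 + 0.65·0.16 = 0.4540.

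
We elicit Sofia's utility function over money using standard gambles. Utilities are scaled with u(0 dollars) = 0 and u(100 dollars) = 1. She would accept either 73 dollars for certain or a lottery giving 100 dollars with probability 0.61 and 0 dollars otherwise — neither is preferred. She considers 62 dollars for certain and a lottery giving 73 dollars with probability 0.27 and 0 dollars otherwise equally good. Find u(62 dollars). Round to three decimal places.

First, u(73 dollars) = 0.61·u(100 dollars) + 0.39·u(0 dollars) = 0.61.
Chaining: u(62 dollars) = 0.27·0.61 + 0.73·0.00 = 0.1647.

0.165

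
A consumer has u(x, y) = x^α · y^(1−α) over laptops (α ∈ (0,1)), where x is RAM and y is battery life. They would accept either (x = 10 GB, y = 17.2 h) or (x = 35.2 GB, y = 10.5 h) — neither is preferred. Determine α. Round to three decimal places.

Indifference: 10^α · 17.2^(1−α) = 35.2^α · 10.5^(1−α).
Taking logs: α·ln 10 + (1−α)·ln 17.2 = α·ln 35.2 + (1−α)·ln 10.5, i.e. α·-1.258461 = (1−α)·-0.493534.
Thus α·(-1.751995) = -0.493534, so α = -0.493534/-1.751995 ≈ 0.282.

α ≈ 0.282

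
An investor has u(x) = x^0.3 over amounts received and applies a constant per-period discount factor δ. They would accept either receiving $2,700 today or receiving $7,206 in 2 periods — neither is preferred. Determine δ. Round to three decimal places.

δ ≈ 0.863

Indifference means u(2700) = δ^2 · u(7206), so δ^2 = u(2700)/u(7206).
Since u(x) = x^0.3, δ^2 = (2700/7206)^0.3 = 0.37469^0.3 = 0.74490.
Hence δ = (0.74490)^(1/2) = 0.86308.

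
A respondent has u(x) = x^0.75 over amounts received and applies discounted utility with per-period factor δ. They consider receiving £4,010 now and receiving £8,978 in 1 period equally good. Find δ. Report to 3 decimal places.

δ ≈ 0.546

Equating discounted utilities: u(4010) = δ·u(8978) ⇒ δ = u(4010)/u(8978).
With u(x) = x^0.75: δ = 4010^0.75/8978^0.75 = (4010/8978)^0.75 = 0.54635.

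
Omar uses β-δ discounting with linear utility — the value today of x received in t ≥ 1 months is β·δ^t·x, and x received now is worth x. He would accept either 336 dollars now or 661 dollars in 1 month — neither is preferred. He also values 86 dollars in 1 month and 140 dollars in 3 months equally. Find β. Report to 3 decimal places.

β ≈ 0.649

Both payoffs in the second observation are in the future, so β drops out: δ^1·86 = δ^3·140 ⇒ δ^2 = 86/140 = 0.61429, so δ = 0.78376.
The first indifference: 336 = β·δ·661, so β = 336/(δ·661) = 336/(0.78376·661) ≈ 0.649.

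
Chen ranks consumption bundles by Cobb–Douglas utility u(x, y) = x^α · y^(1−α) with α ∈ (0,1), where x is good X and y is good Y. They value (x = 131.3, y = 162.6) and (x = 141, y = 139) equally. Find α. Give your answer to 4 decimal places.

The Cobb–Douglas utilities coincide, so 131.3^α·162.6^(1−α) = 141^α·139^(1−α).
(131.3/141)^α = (139/162.6)^(1−α); take logs: α·ln(131.3/141) = (1−α)·ln(139/162.6), i.e. α·-0.0712751 = (1−α)·-0.1568193.
So α/(1−α) = (-0.1568193)/(-0.0712751) = 2.2001975, and α = 2.2001975/3.2001975 ≈ 0.6875.

α ≈ 0.6875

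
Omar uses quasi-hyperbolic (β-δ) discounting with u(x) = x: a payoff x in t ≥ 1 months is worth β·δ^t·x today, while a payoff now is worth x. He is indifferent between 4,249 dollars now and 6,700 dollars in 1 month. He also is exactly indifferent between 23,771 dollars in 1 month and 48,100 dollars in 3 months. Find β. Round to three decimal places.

β ≈ 0.902

Both payoffs in the second observation are in the future, so β drops out: δ^1·23771 = δ^3·48100 ⇒ δ^2 = 23771/48100 = 0.49420, so δ = 0.70299.
The first indifference: 4249 = β·δ·6700, so β = 4249/(δ·6700) = 4249/(0.70299·6700) ≈ 0.902.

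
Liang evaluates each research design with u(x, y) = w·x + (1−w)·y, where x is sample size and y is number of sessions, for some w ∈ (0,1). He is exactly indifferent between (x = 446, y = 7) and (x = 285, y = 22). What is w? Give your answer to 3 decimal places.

w = 0.085

Indifference: w·446 + (1−w)·7 = w·285 + (1−w)·22.
Rearranging, 161·w − 15·(1−w) = 0.
So w/(1−w) = 15/161 = 0.0932, giving w = 15/(161+15) = 0.085.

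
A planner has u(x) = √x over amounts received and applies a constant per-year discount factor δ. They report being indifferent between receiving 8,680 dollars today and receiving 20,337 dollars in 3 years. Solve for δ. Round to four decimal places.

Indifference means u(8680) = δ^3 · u(20337), so δ^3 = u(8680)/u(20337).
Since u(x) = √x, δ^3 = √(8680/20337) = 0.65331.
Taking the cube root: δ = 0.65331^(1/3) ≈ 0.8677.

δ ≈ 0.8677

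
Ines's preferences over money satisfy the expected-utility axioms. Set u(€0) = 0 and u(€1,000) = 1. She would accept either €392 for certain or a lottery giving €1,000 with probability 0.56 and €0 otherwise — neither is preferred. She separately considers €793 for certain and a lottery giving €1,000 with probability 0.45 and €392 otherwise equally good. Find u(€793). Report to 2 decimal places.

First, u(€392) = 0.56·u(€1,000) + 0.44·u(€0) = 0.56.
The second indifference gives u(€793) = 0.45·u(€1,000) + 0.55·u(€392) = 0.45·1.00 + 0.55·0.56 = 0.7580.

0.76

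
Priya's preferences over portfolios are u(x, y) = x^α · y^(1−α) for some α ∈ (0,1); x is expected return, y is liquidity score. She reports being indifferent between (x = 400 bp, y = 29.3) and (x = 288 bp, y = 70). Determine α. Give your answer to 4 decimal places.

α ≈ 0.7261

Set the two utilities equal: 400^α·29.3^(1−α) = 288^α·70^(1−α).
(400/288)^α = (70/29.3)^(1−α); take logs: α·ln(400/288) = (1−α)·ln(70/29.3), i.e. α·0.3285041 = (1−α)·0.8709077.
Thus α·(1.1994118) = 0.8709077, so α = 0.8709077/1.1994118 ≈ 0.7261.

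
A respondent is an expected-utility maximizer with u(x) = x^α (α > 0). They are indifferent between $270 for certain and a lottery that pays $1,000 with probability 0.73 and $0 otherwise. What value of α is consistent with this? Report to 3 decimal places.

α ≈ 0.240

EU(lottery) = 0.73·1000^α + 0.27·0 = 0.73·1000^α.
Equating: 270^α = 0.73·1000^α, i.e. 0.2700^α = 0.73.
Taking logs: α·ln(270/1000) = ln(0.73), so α = -0.314711 / -1.309333 ≈ 0.240.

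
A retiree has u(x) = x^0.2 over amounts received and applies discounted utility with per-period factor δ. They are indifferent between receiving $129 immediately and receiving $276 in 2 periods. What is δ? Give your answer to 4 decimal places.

Equating discounted utilities: u(129) = δ^2·u(276) ⇒ δ^2 = u(129)/u(276).
Since u(x) = x^0.2, δ^2 = (129/276)^0.2 = 0.46739^0.2 = 0.85889.
So δ = 0.85889^(1/2) ≈ 0.9268.

δ ≈ 0.9268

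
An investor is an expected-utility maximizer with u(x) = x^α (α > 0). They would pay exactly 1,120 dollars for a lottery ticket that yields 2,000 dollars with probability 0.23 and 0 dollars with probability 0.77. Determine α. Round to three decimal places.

Since u(0) = 0, the lottery's EU is 0.23·2000^α.
Setting u(1120) equal to that: 1120^α = 0.23·2000^α ⇒ (1120/2000)^α = 0.23.
Take logs: α = ln 0.23 / ln(1120/2000) ≈ 2.53472.

α ≈ 2.535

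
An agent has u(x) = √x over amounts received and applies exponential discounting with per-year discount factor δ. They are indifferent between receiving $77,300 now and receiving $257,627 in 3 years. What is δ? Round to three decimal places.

δ ≈ 0.818

The payoff in 3 years is discounted by δ^3, so u(77300) = δ^3·u(257627) and δ^3 = u(77300)/u(257627).
With u(x) = √x: δ^3 = √77300/√257627 = √(77300/257627) = 0.54776.
Taking the cube root: δ = 0.54776^(1/3) ≈ 0.818.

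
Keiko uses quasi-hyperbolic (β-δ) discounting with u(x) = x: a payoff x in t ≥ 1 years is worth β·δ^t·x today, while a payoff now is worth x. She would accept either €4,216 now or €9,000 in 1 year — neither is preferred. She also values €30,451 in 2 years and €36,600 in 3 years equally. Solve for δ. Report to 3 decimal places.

δ ≈ 0.832

From the later pair, β·δ^2·30451 = β·δ^3·36600; dividing through, δ = 30451/36600 = 0.83199.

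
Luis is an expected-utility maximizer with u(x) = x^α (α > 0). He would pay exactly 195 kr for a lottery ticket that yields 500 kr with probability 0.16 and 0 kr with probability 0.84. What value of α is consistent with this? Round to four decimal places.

α ≈ 1.9462

Since u(0) = 0, the lottery's EU is 0.16·500^α.
Setting u(195) equal to that: 195^α = 0.16·500^α ⇒ (195/500)^α = 0.16.
α = ln(0.16) / ln(195/500) = -1.8325815/-0.9416085 ≈ 1.9462.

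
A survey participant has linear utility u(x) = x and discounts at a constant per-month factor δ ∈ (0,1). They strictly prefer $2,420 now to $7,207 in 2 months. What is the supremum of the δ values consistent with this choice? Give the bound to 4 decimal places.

δ < 0.5795

The preference means 2420 > δ^2·7207.
So δ^2 < 2420/7207 = 0.33578; taking the square root of both positive sides preserves the inequality.
δ < 0.33578^(1/2) = 0.5795.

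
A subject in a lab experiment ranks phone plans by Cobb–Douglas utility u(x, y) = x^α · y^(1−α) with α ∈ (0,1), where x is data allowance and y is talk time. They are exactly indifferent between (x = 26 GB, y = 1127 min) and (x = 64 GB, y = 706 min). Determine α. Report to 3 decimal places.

α ≈ 0.342

The Cobb–Douglas utilities coincide, so 26^α·1127^(1−α) = 64^α·706^(1−α).
Taking logs: α·ln 26 + (1−α)·ln 1127 = α·ln 64 + (1−α)·ln 706, i.e. α·-0.900787 = (1−α)·-0.467699.
With A = -0.900787 and B = -0.467699: α·A = (1−α)·B, so α = B/(A+B) = -0.467699/-1.368486 ≈ 0.342.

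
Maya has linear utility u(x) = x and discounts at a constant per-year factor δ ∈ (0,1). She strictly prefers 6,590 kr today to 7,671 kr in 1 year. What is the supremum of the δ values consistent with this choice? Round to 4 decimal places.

Under u(x) = x this choice says 6590 > δ·7671.
So δ < 6590/7671 = 0.85908.

δ < 0.8591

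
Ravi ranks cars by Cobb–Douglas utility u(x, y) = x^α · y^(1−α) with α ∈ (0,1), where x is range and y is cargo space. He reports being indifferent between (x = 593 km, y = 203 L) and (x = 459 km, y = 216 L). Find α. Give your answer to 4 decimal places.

Set the two utilities equal: 593^α·203^(1−α) = 459^α·216^(1−α).
Taking logs: α·ln 593 + (1−α)·ln 203 = α·ln 459 + (1−α)·ln 216, i.e. α·0.2561442 = (1−α)·0.0620724.
So α/(1−α) = (0.0620724)/(0.2561442) = 0.2423338, and α = 0.2423338/1.2423338 ≈ 0.1951.

α ≈ 0.1951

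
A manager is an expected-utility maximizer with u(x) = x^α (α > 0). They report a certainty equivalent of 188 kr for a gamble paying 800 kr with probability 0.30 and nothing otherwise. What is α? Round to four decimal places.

α ≈ 0.8314

Since u(0) = 0, the lottery's EU is 0.30·800^α.
Setting u(188) equal to that: 188^α = 0.30·800^α ⇒ (188/800)^α = 0.30.
α = ln(0.30) / ln(188/800) = -1.2039728/-1.4481698 ≈ 0.8314.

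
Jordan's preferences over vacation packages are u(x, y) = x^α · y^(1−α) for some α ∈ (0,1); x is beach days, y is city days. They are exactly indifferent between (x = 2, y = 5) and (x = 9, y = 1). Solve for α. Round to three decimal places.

α ≈ 0.517

Indifference: 2^α · 5^(1−α) = 9^α · 1^(1−α).
Taking logs: α·ln 2 + (1−α)·ln 5 = α·ln 9 + (1−α)·ln 1, i.e. α·-1.504077 = (1−α)·-1.609438.
So α/(1−α) = (-1.609438)/(-1.504077) = 1.070050, and α = 1.070050/2.070050 ≈ 0.517.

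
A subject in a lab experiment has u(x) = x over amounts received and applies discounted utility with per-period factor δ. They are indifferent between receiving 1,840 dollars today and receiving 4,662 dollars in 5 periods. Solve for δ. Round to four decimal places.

δ ≈ 0.8303

Indifference means u(1840) = δ^5 · u(4662), so δ^5 = u(1840)/u(4662).
With u(x) = x: δ^5 = 1840/4662 = 0.39468.
Taking the 5th root: δ = 0.39468^(1/5) ≈ 0.8303.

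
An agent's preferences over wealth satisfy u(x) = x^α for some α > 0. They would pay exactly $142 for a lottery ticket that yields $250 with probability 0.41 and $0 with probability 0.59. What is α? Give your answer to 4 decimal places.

α ≈ 1.5763

Since u(0) = 0, the lottery's EU is 0.41·250^α.
Setting u(142) equal to that: 142^α = 0.41·250^α ⇒ (142/250)^α = 0.41.
Take logs: α = ln 0.41 / ln(142/250) ≈ 1.576281.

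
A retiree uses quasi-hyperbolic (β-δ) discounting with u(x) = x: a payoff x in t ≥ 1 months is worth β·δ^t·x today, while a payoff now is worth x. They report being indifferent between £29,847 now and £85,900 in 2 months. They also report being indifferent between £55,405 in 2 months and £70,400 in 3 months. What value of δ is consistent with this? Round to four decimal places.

δ ≈ 0.7870

From the later pair, β·δ^2·55405 = β·δ^3·70400; dividing through, δ = 55405/70400 = 0.78700.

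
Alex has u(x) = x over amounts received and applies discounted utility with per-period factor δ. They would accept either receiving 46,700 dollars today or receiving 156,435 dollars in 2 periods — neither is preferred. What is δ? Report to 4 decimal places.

The payoff in 2 periods is discounted by δ^2, so u(46700) = δ^2·u(156435) and δ^2 = u(46700)/u(156435).
With u(x) = x: δ^2 = 46700/156435 = 0.29853.
So δ = 0.29853^(1/2) ≈ 0.5464.

δ ≈ 0.5464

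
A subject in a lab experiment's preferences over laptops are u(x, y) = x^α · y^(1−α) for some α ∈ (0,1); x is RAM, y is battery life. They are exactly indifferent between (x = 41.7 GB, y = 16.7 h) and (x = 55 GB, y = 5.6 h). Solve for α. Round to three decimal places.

Indifference: 41.7^α · 16.7^(1−α) = 55^α · 5.6^(1−α).
Taking logs: α·ln 41.7 + (1−α)·ln 16.7 = α·ln 55 + (1−α)·ln 5.6, i.e. α·-0.276832 = (1−α)·-1.092642.
With A = -0.276832 and B = -1.092642: α·A = (1−α)·B, so α = B/(A+B) = -1.092642/-1.369474 ≈ 0.798.

α ≈ 0.798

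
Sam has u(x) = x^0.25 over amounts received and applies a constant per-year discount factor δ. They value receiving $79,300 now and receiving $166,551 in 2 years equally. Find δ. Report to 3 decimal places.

The payoff in 2 years is discounted by δ^2, so u(79300) = δ^2·u(166551) and δ^2 = u(79300)/u(166551).
Since u(x) = x^0.25, δ^2 = (79300/166551)^0.25 = 0.47613^0.25 = 0.83068.
Taking the square root: δ = 0.83068^(1/2) ≈ 0.911.

δ ≈ 0.911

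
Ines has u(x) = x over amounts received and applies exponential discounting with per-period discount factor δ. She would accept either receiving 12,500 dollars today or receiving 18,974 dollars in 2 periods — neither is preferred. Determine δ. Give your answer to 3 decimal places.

Indifference means u(12500) = δ^2 · u(18974), so δ^2 = u(12500)/u(18974).
With u(x) = x: δ^2 = 12500/18974 = 0.65880.
So δ = 0.65880^(1/2) ≈ 0.812.

δ ≈ 0.812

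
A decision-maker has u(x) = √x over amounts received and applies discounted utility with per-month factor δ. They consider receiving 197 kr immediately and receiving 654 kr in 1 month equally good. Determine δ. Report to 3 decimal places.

δ ≈ 0.549

Indifference means u(197) = δ · u(654), so δ = u(197)/u(654).
Since u(x) = √x, δ = √(197/654) = 0.54884.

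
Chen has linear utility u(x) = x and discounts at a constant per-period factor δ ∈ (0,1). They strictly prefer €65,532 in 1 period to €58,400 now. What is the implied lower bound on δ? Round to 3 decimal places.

δ > 0.891

Under u(x) = x this choice says 58400 < δ·65532.
Dividing through by 65532 gives δ > 0.89117.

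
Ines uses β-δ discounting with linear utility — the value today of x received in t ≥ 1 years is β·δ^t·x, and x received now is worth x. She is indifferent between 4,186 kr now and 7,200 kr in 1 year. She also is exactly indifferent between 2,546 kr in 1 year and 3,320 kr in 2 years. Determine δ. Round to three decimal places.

From the later pair, β·δ^1·2546 = β·δ^2·3320; dividing through, δ = 2546/3320 = 0.76687.

δ ≈ 0.767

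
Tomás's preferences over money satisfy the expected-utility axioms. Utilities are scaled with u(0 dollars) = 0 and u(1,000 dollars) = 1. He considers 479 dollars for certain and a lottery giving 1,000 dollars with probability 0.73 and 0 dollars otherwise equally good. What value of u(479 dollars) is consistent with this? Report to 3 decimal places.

0.730

The indifference gives u(479 dollars) = 0.73·u(1,000 dollars) + 0.27·u(0 dollars) = 0.73·1 + 0.27·0 = 0.73.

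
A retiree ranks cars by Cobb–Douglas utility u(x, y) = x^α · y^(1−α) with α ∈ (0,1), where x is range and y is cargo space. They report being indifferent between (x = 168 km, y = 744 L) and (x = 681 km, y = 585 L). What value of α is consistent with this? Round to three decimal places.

Set the two utilities equal: 168^α·744^(1−α) = 681^α·585^(1−α).
(168/681)^α = (585/744)^(1−α); take logs: α·ln(168/681) = (1−α)·ln(585/744), i.e. α·-1.399598 = (1−α)·-0.240429.
With A = -1.399598 and B = -0.240429: α·A = (1−α)·B, so α = B/(A+B) = -0.240429/-1.640027 ≈ 0.147.

α ≈ 0.147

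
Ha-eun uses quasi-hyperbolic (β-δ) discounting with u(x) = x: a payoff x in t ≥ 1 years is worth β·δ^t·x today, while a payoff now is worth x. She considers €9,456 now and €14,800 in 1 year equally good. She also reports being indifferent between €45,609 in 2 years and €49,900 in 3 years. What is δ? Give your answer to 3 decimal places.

δ ≈ 0.914

From the later pair, β·δ^2·45609 = β·δ^3·49900; dividing through, δ = 45609/49900 = 0.91401.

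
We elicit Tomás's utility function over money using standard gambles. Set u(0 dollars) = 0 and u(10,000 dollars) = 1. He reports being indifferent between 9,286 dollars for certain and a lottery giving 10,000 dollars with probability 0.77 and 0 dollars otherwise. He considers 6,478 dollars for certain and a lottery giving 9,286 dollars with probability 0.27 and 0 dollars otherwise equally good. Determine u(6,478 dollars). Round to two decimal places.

From the first indifference, u(9,286 dollars) = 0.77·u(10,000 dollars) + 0.23·u(0 dollars) = 0.77·1 + 0.23·0 = 0.77.
Then u(6,478 dollars) = 0.27·u(9,286 dollars) + 0.73·u(0 dollars) = 0.27·0.77 + 0.73·0.00 = 0.2079.

0.21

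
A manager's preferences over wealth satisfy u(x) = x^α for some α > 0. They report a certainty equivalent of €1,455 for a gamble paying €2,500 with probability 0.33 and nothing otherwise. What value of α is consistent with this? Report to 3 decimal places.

α ≈ 2.048

Since u(0) = 0, the lottery's EU is 0.33·2500^α.
Setting u(1455) equal to that: 1455^α = 0.33·2500^α ⇒ (1455/2500)^α = 0.33.
α = ln(0.33) / ln(1455/2500) = -1.108663/-0.541285 ≈ 2.048.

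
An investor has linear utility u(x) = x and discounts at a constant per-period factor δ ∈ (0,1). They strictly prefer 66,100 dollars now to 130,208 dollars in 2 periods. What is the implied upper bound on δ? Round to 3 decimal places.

δ < 0.712

Comparing present values: 66100 > δ^2·130208.
Hence δ^2 < 66100/130208 = 0.50765, and x ↦ x^(1/2) is increasing on (0,∞).
δ < 0.50765^(1/2) = 0.712.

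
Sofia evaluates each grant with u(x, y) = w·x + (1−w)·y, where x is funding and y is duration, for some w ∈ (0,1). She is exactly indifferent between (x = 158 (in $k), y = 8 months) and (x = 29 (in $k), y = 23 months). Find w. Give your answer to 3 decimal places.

u(158,8) = u(29,23) means w·158 + (1−w)·8 = w·29 + (1−w)·23.
Collecting terms: w·129 = (1−w)·15.
The marginal rate of substitution is 15/129, so w = 15/(129+15) = 0.104.

w = 0.104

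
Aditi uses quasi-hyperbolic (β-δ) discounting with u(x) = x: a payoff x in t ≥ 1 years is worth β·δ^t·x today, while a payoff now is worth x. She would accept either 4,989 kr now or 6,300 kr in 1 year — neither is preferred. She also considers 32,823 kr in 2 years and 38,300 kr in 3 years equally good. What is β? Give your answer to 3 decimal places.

From the later pair, β·δ^2·32823 = β·δ^3·38300; dividing through, δ = 32823/38300 = 0.85700.
Now use the now-vs-future pair: 4989 = β·δ·6300 gives β = 4989/(0.85700·6300) ≈ 0.924.

β ≈ 0.924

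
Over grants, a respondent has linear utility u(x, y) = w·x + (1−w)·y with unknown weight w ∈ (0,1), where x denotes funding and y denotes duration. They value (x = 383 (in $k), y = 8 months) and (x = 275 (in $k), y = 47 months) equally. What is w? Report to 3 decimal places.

Equating utilities: w·383 + (1−w)·8 = w·275 + (1−w)·47.
w·(383−275) = (1−w)·(47−8), i.e. w·108 = (1−w)·39.
Hence w = 39/(108+39) = 39/147 = 0.265.

w = 0.265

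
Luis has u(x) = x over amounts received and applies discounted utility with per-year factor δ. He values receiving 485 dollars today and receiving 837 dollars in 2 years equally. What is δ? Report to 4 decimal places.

δ ≈ 0.7612

Indifference means u(485) = δ^2 · u(837), so δ^2 = u(485)/u(837).
With u(x) = x: δ^2 = 485/837 = 0.57945.
Taking the square root: δ = 0.57945^(1/2) ≈ 0.7612.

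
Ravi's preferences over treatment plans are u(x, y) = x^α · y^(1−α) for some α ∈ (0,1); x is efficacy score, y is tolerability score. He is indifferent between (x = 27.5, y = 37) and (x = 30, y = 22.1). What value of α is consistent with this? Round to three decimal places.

α ≈ 0.856

Set the two utilities equal: 27.5^α·37^(1−α) = 30^α·22.1^(1−α).
Taking logs: α·ln 27.5 + (1−α)·ln 37 = α·ln 30 + (1−α)·ln 22.1, i.e. α·-0.087011 = (1−α)·-0.515340.
With A = -0.087011 and B = -0.515340: α·A = (1−α)·B, so α = B/(A+B) = -0.515340/-0.602351 ≈ 0.856.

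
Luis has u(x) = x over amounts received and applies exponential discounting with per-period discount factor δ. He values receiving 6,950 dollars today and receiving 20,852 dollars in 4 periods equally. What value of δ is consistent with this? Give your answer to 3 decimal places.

δ ≈ 0.760

The payoff in 4 periods is discounted by δ^4, so u(6950) = δ^4·u(20852) and δ^4 = u(6950)/u(20852).
With u(x) = x: δ^4 = 6950/20852 = 0.33330.
Hence δ = (0.33330)^(1/4) = 0.75982.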